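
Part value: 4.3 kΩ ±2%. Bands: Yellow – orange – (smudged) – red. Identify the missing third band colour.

4300 Ω = 43 × 10^2.
The third band is the multiplier, 10^2, which is red.

red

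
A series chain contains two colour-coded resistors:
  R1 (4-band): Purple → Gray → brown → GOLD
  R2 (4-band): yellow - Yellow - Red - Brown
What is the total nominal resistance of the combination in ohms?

R1: violet, grey → 78; brown ×10 → 780 Ω.
R2: yellow, yellow → 44; red ×10^2 → 4400 Ω.
Series: 780 + 4400 = 5180 Ω.

5180 Ω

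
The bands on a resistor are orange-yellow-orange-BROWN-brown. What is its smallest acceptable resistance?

Orange → 3 (first significant figure)
Yellow → 4 (second significant figure)
Orange → 3 (third significant figure)
Brown → ×10 multiplier
Brown → ±1% tolerance
343 × 10 = 3430 Ω
Smallest = 3430 × (1 − 1/100) = 3395.7 Ω.

3395.7 Ω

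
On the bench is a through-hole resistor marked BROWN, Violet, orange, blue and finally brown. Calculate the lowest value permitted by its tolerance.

Brown → 1 (first significant figure)
Violet → 7 (second significant figure)
Orange → 3 (third significant figure)
Blue → ×10^6 multiplier
Brown → ±1% tolerance
173 × 1000000 = 173000000 Ω
Lowest = 173000000 × (1 − 1/100) = 171270000 Ω.

171270000 Ω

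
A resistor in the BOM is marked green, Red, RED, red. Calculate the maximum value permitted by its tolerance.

5304 Ω

Green → 5 (first significant figure)
Red → 2 (second significant figure)
Red → ×10^2 multiplier
Red → ±2% tolerance
52 × 100 = 5200 Ω
Maximum = 5200 × (1 + 2/100) = 5304 Ω.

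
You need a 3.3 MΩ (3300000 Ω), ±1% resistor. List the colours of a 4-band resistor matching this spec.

3300000 Ω = 33 × 10^5.
3 → orange
3 → orange
Multiplier 10^5 → green.
±1% tolerance → brown.

orange, orange, green, brown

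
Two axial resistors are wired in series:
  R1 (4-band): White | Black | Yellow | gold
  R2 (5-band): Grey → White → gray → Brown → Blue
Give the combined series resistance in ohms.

908980 Ω

R1: white, black → 90; yellow ×10^4 → 900000 Ω.
R2: grey, white, grey → 898; brown ×10 → 8980 Ω.
Series: 900000 + 8980 = 908980 Ω.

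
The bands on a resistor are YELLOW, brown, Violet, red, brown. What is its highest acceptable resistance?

42117 Ω

Yellow → 4 (first significant figure)
Brown → 1 (second significant figure)
Violet → 7 (third significant figure)
Red → ×10^2 multiplier
Brown → ±1% tolerance
417 × 100 = 41700 Ω
Highest = 41700 × (1 + 1/100) = 42117 Ω.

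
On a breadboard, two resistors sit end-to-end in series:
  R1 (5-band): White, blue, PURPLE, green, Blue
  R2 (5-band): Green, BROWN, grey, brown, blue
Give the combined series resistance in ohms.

96705180 Ω

R1: white, blue, violet → 967; green ×10^5 → 96700000 Ω.
R2: green, brown, grey → 518; brown ×10 → 5180 Ω.
Series: 96700000 + 5180 = 96705180 Ω.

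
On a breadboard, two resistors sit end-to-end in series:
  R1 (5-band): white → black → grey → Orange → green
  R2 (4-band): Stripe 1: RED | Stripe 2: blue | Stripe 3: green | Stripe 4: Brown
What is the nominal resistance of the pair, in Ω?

R1: white, black, grey → 908; orange ×10^3 → 908000 Ω.
R2: red, blue → 26; green ×10^5 → 2600000 Ω.
Series: 908000 + 2600000 = 3508000 Ω.

3508000 Ω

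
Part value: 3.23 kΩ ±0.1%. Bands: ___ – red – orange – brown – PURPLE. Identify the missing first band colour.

3230 Ω = 323 × 10^1.
The first band gives digit 3 of the significand, and 3 is orange.

orange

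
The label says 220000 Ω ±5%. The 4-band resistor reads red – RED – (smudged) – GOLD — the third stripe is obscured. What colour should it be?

220000 Ω = 22 × 10^4.
The third band is the multiplier, 10^4, which is yellow.

yellow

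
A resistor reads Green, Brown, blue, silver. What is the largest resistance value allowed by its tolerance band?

56100000 Ω

Green → 5 (first significant figure)
Brown → 1 (second significant figure)
Blue → ×10^6 multiplier
Silver → ±10% tolerance
51 × 1000000 = 51000000 Ω
Largest = 51000000 × (1 + 10/100) = 56100000 Ω.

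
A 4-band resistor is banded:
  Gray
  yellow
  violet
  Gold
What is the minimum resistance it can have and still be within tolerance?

798000000 Ω

Grey → 8 (first significant figure)
Yellow → 4 (second significant figure)
Violet → ×10^7 multiplier
Gold → ±5% tolerance
84 × 10000000 = 840000000 Ω
Minimum = 840000000 × (1 − 5/100) = 798000000 Ω.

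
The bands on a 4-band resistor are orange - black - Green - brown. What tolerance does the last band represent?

±1%

The last band, brown, is the tolerance band.
Brown corresponds to ±1%.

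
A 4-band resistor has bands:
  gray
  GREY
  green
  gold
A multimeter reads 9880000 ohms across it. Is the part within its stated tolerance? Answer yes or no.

Grey → 8 (first significant figure)
Grey → 8 (second significant figure)
Green → ×10^5 multiplier
Gold → ±5% tolerance
88 × 100000 = 8800000 Ω
Allowed range: 8360000 Ω to 9240000 Ω.
9880000 ohms lies outside that range.

no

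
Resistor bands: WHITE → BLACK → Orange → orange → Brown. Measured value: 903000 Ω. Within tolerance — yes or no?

yes

White → 9 (first significant figure)
Black → 0 (second significant figure)
Orange → 3 (third significant figure)
Orange → ×10^3 multiplier
Brown → ±1% tolerance
903 × 1000 = 903000 Ω
Allowed range: 893970 Ω to 912030 Ω.
903000 Ω lies inside that range.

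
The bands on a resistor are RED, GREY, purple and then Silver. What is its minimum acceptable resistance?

252000000 Ω

Red → 2 (first significant figure)
Grey → 8 (second significant figure)
Violet → ×10^7 multiplier
Silver → ±10% tolerance
28 × 10000000 = 280000000 Ω
Minimum = 280000000 × (1 − 10/100) = 252000000 Ω.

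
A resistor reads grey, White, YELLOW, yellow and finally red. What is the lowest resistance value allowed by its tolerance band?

8761200 Ω

Grey → 8 (first significant figure)
White → 9 (second significant figure)
Yellow → 4 (third significant figure)
Yellow → ×10^4 multiplier
Red → ±2% tolerance
894 × 10000 = 8940000 Ω
Lowest = 8940000 × (1 − 2/100) = 8761200 Ω.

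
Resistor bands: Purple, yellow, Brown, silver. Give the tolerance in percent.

±10%

The last band, silver, is the tolerance band.
Silver corresponds to ±10%.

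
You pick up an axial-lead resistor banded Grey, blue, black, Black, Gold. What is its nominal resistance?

860 Ω

Grey → 8 (first significant figure)
Blue → 6 (second significant figure)
Black → 0 (third significant figure)
Black → ×1 multiplier
860 × 1 = 860 Ω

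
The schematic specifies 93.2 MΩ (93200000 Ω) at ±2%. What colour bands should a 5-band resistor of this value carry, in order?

white, orange, red, green, red

93200000 Ω = 932 × 10^5.
9 → white
3 → orange
2 → red
Multiplier 10^5 → green.
±2% tolerance → red.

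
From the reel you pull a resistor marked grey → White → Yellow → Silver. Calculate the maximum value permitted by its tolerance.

Grey → 8 (first significant figure)
White → 9 (second significant figure)
Yellow → ×10^4 multiplier
Silver → ±10% tolerance
89 × 10000 = 890000 Ω
Maximum = 890000 × (1 + 10/100) = 979000 Ω.

979000 Ω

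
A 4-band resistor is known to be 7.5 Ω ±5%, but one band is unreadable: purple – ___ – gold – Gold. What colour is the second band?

green

7.5 Ω = 75 × 10^-1.
The second band gives digit 5 of the significand, and 5 is green.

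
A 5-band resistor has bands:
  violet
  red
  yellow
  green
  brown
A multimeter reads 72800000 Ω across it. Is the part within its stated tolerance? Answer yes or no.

Violet → 7 (first significant figure)
Red → 2 (second significant figure)
Yellow → 4 (third significant figure)
Green → ×10^5 multiplier
Brown → ±1% tolerance
724 × 100000 = 72400000 Ω
Allowed range: 71676000 Ω to 73124000 Ω.
72800000 Ω lies inside that range.

yes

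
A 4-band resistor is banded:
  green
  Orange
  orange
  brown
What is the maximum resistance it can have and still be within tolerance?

53530 Ω

Green → 5 (first significant figure)
Orange → 3 (second significant figure)
Orange → ×10^3 multiplier
Brown → ±1% tolerance
53 × 1000 = 53000 Ω
Maximum = 53000 × (1 + 1/100) = 53530 Ω.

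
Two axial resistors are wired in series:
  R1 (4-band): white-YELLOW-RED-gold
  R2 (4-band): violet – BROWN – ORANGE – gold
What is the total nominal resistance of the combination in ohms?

80400 Ω

R1: white, yellow → 94; red ×10^2 → 9400 Ω.
R2: violet, brown → 71; orange ×10^3 → 71000 Ω.
Series: 9400 + 71000 = 80400 Ω.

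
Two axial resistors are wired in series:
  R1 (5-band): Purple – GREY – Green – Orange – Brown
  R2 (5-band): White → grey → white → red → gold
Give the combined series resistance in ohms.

R1: violet, grey, green → 785; orange ×10^3 → 785000 Ω.
R2: white, grey, white → 989; red ×10^2 → 98900 Ω.
Series: 785000 + 98900 = 883900 Ω.

883900 Ω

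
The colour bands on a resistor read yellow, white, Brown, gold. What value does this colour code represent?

490 Ω

Yellow → 4 (first significant figure)
White → 9 (second significant figure)
Brown → ×10 multiplier
49 × 10 = 490 Ω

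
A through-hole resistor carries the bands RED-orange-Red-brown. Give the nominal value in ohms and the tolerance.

Red → 2 (first significant figure)
Orange → 3 (second significant figure)
Red → ×10^2 multiplier
Brown → ±1% tolerance
23 × 100 = 2300 Ω

2300 Ω ±1%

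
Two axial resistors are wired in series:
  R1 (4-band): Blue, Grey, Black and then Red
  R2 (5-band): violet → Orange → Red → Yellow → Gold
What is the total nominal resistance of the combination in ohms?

7320068 Ω

R1: blue, grey → 68; black ×1 → 68 Ω.
R2: violet, orange, red → 732; yellow ×10^4 → 7320000 Ω.
Series: 68 + 7320000 = 7320068 Ω.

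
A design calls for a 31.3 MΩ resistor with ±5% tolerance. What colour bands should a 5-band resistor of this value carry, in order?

31300000 Ω = 313 × 10^5.
3 → orange
1 → brown
3 → orange
Multiplier 10^5 → green.
±5% tolerance → gold.

orange, brown, orange, green, gold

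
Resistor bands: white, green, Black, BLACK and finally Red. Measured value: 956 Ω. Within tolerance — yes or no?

White → 9 (first significant figure)
Green → 5 (second significant figure)
Black → 0 (third significant figure)
Black → ×1 multiplier
Red → ±2% tolerance
950 × 1 = 950 Ω
Allowed range: 931 Ω to 969 Ω.
956 Ω lies inside that range.

yes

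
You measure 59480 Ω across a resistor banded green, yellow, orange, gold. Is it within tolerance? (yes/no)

Green → 5 (first significant figure)
Yellow → 4 (second significant figure)
Orange → ×10^3 multiplier
Gold → ±5% tolerance
54 × 1000 = 54000 Ω
Allowed range: 51300 Ω to 56700 Ω.
59480 Ω lies outside that range.

no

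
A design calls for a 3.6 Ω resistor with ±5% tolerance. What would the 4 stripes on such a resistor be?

orange, blue, gold, gold

3.6 Ω = 36 × 10^-1.
3 → orange
6 → blue
Multiplier 10^-1 → gold.
±5% tolerance → gold.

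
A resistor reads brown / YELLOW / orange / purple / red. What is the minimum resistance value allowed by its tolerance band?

1401400000 Ω

Brown → 1 (first significant figure)
Yellow → 4 (second significant figure)
Orange → 3 (third significant figure)
Violet → ×10^7 multiplier
Red → ±2% tolerance
143 × 10000000 = 1430000000 Ω
Minimum = 1430000000 × (1 − 2/100) = 1401400000 Ω.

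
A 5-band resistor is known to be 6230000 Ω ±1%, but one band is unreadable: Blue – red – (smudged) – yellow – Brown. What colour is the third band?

orange

6230000 Ω = 623 × 10^4.
The third band gives digit 3 of the significand, and 3 is orange.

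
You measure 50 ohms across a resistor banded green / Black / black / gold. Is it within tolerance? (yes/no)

yes

Green → 5 (first significant figure)
Black → 0 (second significant figure)
Black → ×1 multiplier
Gold → ±5% tolerance
50 × 1 = 50 Ω
Allowed range: 47.5 Ω to 52.5 Ω.
50 ohms lies inside that range.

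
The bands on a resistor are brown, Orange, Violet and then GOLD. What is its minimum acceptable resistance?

123500000 Ω

Brown → 1 (first significant figure)
Orange → 3 (second significant figure)
Violet → ×10^7 multiplier
Gold → ±5% tolerance
13 × 10000000 = 130000000 Ω
Minimum = 130000000 × (1 − 5/100) = 123500000 Ω.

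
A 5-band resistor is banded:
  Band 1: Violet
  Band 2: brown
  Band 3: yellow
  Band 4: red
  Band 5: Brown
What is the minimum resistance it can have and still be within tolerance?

70686 Ω

Violet → 7 (first significant figure)
Brown → 1 (second significant figure)
Yellow → 4 (third significant figure)
Red → ×10^2 multiplier
Brown → ±1% tolerance
714 × 100 = 71400 Ω
Minimum = 71400 × (1 − 1/100) = 70686 Ω.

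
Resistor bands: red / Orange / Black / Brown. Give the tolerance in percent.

±1%

The last band, brown, is the tolerance band.
Brown corresponds to ±1%.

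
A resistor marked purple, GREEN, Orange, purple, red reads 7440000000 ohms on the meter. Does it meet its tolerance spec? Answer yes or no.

Violet → 7 (first significant figure)
Green → 5 (second significant figure)
Orange → 3 (third significant figure)
Violet → ×10^7 multiplier
Red → ±2% tolerance
753 × 10000000 = 7530000000 Ω
Allowed range: 7379400000 Ω to 7680600000 Ω.
7440000000 ohms lies inside that range.

yes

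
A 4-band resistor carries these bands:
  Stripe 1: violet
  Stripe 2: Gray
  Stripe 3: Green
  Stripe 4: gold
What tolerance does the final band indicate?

The last band, gold, is the tolerance band.
Gold corresponds to ±5%.

±5%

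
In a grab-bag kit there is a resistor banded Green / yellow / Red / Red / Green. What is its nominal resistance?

Green → 5 (first significant figure)
Yellow → 4 (second significant figure)
Red → 2 (third significant figure)
Red → ×10^2 multiplier
542 × 100 = 54200 Ω

54200 Ω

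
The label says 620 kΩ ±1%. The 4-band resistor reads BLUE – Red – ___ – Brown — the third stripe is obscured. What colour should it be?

620000 Ω = 62 × 10^4.
The third band is the multiplier, 10^4, which is yellow.

yellow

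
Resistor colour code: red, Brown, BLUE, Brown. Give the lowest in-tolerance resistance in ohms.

20790000 Ω

Red → 2 (first significant figure)
Brown → 1 (second significant figure)
Blue → ×10^6 multiplier
Brown → ±1% tolerance
21 × 1000000 = 21000000 Ω
Lowest = 21000000 × (1 − 1/100) = 20790000 Ω.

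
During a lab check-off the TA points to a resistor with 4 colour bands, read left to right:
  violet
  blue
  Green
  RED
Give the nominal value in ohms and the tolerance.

Violet → 7 (first significant figure)
Blue → 6 (second significant figure)
Green → ×10^5 multiplier
Red → ±2% tolerance
76 × 100000 = 7600000 Ω

7600000 Ω ±2%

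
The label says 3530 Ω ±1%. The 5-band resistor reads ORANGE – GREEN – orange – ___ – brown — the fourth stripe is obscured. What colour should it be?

3530 Ω = 353 × 10^1.
The fourth band is the multiplier, 10^1, which is brown.

brown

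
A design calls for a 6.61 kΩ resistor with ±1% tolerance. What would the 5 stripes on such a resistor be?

6610 Ω = 661 × 10^1.
6 → blue
6 → blue
1 → brown
Multiplier 10^1 → brown.
±1% tolerance → brown.

blue, blue, brown, brown, brown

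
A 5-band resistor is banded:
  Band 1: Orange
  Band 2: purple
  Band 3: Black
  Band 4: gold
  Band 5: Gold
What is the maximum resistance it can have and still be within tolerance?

38.85 Ω

Orange → 3 (first significant figure)
Violet → 7 (second significant figure)
Black → 0 (third significant figure)
Gold → ×0.1 multiplier
Gold → ±5% tolerance
370 × 0.1 = 37 Ω
Maximum = 37 × (1 + 5/100) = 38.85 Ω.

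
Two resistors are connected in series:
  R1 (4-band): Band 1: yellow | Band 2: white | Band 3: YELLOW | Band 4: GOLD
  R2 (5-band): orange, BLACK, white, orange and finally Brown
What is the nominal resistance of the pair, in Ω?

R1: yellow, white → 49; yellow ×10^4 → 490000 Ω.
R2: orange, black, white → 309; orange ×10^3 → 309000 Ω.
Series: 490000 + 309000 = 799000 Ω.

799000 Ω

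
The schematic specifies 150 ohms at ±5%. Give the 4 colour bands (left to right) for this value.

brown, green, brown, gold

150 Ω = 15 × 10^1.
1 → brown
5 → green
Multiplier 10^1 → brown.
±5% tolerance → gold.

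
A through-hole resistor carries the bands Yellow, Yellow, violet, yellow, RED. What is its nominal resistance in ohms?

4470000 Ω

Yellow → 4 (first significant figure)
Yellow → 4 (second significant figure)
Violet → 7 (third significant figure)
Yellow → ×10^4 multiplier
447 × 10000 = 4470000 Ω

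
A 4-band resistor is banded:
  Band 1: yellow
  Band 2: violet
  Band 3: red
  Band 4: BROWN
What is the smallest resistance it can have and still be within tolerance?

Yellow → 4 (first significant figure)
Violet → 7 (second significant figure)
Red → ×10^2 multiplier
Brown → ±1% tolerance
47 × 100 = 4700 Ω
Smallest = 4700 × (1 − 1/100) = 4653 Ω.

4653 Ω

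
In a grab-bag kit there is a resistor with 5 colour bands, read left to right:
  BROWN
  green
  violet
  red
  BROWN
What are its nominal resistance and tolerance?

Brown → 1 (first significant figure)
Green → 5 (second significant figure)
Violet → 7 (third significant figure)
Red → ×10^2 multiplier
Brown → ±1% tolerance
157 × 100 = 15700 Ω

15700 Ω ±1%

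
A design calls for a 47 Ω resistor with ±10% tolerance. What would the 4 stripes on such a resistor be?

47 Ω = 47 × 10^0.
4 → yellow
7 → violet
Multiplier 10^0 → black.
±10% tolerance → silver.

yellow, violet, black, silver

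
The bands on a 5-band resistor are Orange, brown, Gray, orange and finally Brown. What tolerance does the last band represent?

±1%

The last band, brown, is the tolerance band.
Brown corresponds to ±1%.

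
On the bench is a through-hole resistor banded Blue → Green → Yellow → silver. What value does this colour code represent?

Blue → 6 (first significant figure)
Green → 5 (second significant figure)
Yellow → ×10^4 multiplier
65 × 10000 = 650000 Ω

650000 Ω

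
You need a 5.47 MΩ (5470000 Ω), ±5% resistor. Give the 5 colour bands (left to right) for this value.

5470000 Ω = 547 × 10^4.
5 → green
4 → yellow
7 → violet
Multiplier 10^4 → yellow.
±5% tolerance → gold.

green, yellow, violet, yellow, gold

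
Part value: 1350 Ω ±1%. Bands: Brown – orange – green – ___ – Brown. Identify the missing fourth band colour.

brown

1350 Ω = 135 × 10^1.
The fourth band is the multiplier, 10^1, which is brown.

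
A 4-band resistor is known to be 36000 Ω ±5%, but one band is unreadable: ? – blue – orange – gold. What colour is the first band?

36000 Ω = 36 × 10^3.
The first band gives digit 3 of the significand, and 3 is orange.

orange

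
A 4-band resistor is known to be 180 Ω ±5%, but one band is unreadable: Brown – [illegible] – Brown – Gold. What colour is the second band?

180 Ω = 18 × 10^1.
The second band gives digit 8 of the significand, and 8 is grey.

grey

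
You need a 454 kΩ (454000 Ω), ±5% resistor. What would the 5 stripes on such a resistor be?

yellow, green, yellow, orange, gold

454000 Ω = 454 × 10^3.
4 → yellow
5 → green
4 → yellow
Multiplier 10^3 → orange.
±5% tolerance → gold.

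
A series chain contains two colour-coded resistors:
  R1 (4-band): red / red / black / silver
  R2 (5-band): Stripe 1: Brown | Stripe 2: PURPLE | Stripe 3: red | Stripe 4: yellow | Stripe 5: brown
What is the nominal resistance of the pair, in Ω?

1720022 Ω

R1: red, red → 22; black ×1 → 22 Ω.
R2: brown, violet, red → 172; yellow ×10^4 → 1720000 Ω.
Series: 22 + 1720000 = 1720022 Ω.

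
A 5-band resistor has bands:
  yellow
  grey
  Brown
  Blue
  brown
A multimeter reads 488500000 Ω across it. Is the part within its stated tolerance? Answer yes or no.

no

Yellow → 4 (first significant figure)
Grey → 8 (second significant figure)
Brown → 1 (third significant figure)
Blue → ×10^6 multiplier
Brown → ±1% tolerance
481 × 1000000 = 481000000 Ω
Allowed range: 476190000 Ω to 485810000 Ω.
488500000 Ω lies outside that range.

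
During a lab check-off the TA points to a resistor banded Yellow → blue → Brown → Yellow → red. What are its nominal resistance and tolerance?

4610000 Ω ±2%

Yellow → 4 (first significant figure)
Blue → 6 (second significant figure)
Brown → 1 (third significant figure)
Yellow → ×10^4 multiplier
Red → ±2% tolerance
461 × 10000 = 4610000 Ω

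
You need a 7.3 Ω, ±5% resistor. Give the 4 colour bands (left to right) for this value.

7.3 Ω = 73 × 10^-1.
7 → violet
3 → orange
Multiplier 10^-1 → gold.
±5% tolerance → gold.

violet, orange, gold, gold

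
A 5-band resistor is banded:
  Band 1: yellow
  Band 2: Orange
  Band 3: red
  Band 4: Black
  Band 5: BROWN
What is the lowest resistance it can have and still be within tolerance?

427.68 Ω

Yellow → 4 (first significant figure)
Orange → 3 (second significant figure)
Red → 2 (third significant figure)
Black → ×1 multiplier
Brown → ±1% tolerance
432 × 1 = 432 Ω
Lowest = 432 × (1 − 1/100) = 427.68 Ω.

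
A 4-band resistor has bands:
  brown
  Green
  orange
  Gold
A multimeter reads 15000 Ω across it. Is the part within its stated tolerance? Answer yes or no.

yes

Brown → 1 (first significant figure)
Green → 5 (second significant figure)
Orange → ×10^3 multiplier
Gold → ±5% tolerance
15 × 1000 = 15000 Ω
Allowed range: 14250 Ω to 15750 Ω.
15000 Ω lies inside that range.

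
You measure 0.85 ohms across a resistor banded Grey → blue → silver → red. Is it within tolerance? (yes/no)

Grey → 8 (first significant figure)
Blue → 6 (second significant figure)
Silver → ×0.01 multiplier
Red → ±2% tolerance
86 × 0.01 = 0.86 Ω
Allowed range: 0.8428 Ω to 0.8772 Ω.
0.85 ohms lies inside that range.

yes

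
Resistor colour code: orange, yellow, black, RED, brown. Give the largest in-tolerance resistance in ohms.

Orange → 3 (first significant figure)
Yellow → 4 (second significant figure)
Black → 0 (third significant figure)
Red → ×10^2 multiplier
Brown → ±1% tolerance
340 × 100 = 34000 Ω
Largest = 34000 × (1 + 1/100) = 34340 Ω.

34340 Ω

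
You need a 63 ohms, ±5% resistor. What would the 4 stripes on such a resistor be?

63 Ω = 63 × 10^0.
6 → blue
3 → orange
Multiplier 10^0 → black.
±5% tolerance → gold.

blue, orange, black, gold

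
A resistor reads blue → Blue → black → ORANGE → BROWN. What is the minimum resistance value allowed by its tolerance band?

653400 Ω

Blue → 6 (first significant figure)
Blue → 6 (second significant figure)
Black → 0 (third significant figure)
Orange → ×10^3 multiplier
Brown → ±1% tolerance
660 × 1000 = 660000 Ω
Minimum = 660000 × (1 − 1/100) = 653400 Ω.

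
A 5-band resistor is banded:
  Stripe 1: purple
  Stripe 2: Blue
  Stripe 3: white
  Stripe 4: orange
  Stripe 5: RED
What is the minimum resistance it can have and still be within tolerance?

753620 Ω

Violet → 7 (first significant figure)
Blue → 6 (second significant figure)
White → 9 (third significant figure)
Orange → ×10^3 multiplier
Red → ±2% tolerance
769 × 1000 = 769000 Ω
Minimum = 769000 × (1 − 2/100) = 753620 Ω.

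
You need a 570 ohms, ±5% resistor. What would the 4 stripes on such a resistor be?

green, violet, brown, gold

570 Ω = 57 × 10^1.
5 → green
7 → violet
Multiplier 10^1 → brown.
±5% tolerance → gold.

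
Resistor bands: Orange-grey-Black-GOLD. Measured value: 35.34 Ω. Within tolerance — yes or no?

no

Orange → 3 (first significant figure)
Grey → 8 (second significant figure)
Black → ×1 multiplier
Gold → ±5% tolerance
38 × 1 = 38 Ω
Allowed range: 36.1 Ω to 39.9 Ω.
35.34 Ω lies outside that range.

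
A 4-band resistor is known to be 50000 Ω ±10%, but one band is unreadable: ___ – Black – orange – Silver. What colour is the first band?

green

50000 Ω = 50 × 10^3.
The first band gives digit 5 of the significand, and 5 is green.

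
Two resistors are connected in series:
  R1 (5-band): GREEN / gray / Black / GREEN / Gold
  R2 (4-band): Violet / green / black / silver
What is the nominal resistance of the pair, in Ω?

58000075 Ω

R1: green, grey, black → 580; green ×10^5 → 58000000 Ω.
R2: violet, green → 75; black ×1 → 75 Ω.
Series: 58000000 + 75 = 58000075 Ω.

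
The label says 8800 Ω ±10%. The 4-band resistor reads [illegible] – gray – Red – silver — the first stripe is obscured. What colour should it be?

8800 Ω = 88 × 10^2.
The first band gives digit 8 of the significand, and 8 is grey.

grey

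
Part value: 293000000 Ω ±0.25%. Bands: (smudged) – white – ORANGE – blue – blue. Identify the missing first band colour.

red

293000000 Ω = 293 × 10^6.
The first band gives digit 2 of the significand, and 2 is red.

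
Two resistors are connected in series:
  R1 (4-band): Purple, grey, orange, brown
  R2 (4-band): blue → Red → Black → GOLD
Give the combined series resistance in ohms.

R1: violet, grey → 78; orange ×10^3 → 78000 Ω.
R2: blue, red → 62; black ×1 → 62 Ω.
Series: 78000 + 62 = 78062 Ω.

78062 Ω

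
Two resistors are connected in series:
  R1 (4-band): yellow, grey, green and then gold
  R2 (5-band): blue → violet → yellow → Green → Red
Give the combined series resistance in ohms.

72200000 Ω

R1: yellow, grey → 48; green ×10^5 → 4800000 Ω.
R2: blue, violet, yellow → 674; green ×10^5 → 67400000 Ω.
Series: 4800000 + 67400000 = 72200000 Ω.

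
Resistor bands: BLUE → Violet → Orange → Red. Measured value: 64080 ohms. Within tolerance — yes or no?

no

Blue → 6 (first significant figure)
Violet → 7 (second significant figure)
Orange → ×10^3 multiplier
Red → ±2% tolerance
67 × 1000 = 67000 Ω
Allowed range: 65660 Ω to 68340 Ω.
64080 ohms lies outside that range.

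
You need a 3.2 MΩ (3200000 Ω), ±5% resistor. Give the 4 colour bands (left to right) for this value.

orange, red, green, gold

3200000 Ω = 32 × 10^5.
3 → orange
2 → red
Multiplier 10^5 → green.
±5% tolerance → gold.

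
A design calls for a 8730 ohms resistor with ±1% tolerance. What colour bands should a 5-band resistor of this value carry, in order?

grey, violet, orange, brown, brown

8730 Ω = 873 × 10^1.
8 → grey
7 → violet
3 → orange
Multiplier 10^1 → brown.
±1% tolerance → brown.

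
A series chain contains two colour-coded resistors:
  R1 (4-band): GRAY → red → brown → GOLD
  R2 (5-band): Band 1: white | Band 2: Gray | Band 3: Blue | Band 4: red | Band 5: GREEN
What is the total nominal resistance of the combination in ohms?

R1: grey, red → 82; brown ×10 → 820 Ω.
R2: white, grey, blue → 986; red ×10^2 → 98600 Ω.
Series: 820 + 98600 = 99420 Ω.

99420 Ω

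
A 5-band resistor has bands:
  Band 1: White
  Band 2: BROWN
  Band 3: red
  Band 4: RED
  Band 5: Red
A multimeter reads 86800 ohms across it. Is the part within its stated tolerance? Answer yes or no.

White → 9 (first significant figure)
Brown → 1 (second significant figure)
Red → 2 (third significant figure)
Red → ×10^2 multiplier
Red → ±2% tolerance
912 × 100 = 91200 Ω
Allowed range: 89376 Ω to 93024 Ω.
86800 ohms lies outside that range.

no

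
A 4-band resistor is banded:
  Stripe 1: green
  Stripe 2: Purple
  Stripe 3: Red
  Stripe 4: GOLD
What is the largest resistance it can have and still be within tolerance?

5985 Ω

Green → 5 (first significant figure)
Violet → 7 (second significant figure)
Red → ×10^2 multiplier
Gold → ±5% tolerance
57 × 100 = 5700 Ω
Largest = 5700 × (1 + 5/100) = 5985 Ω.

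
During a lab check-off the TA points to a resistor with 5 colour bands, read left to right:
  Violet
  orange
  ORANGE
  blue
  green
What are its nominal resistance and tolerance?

733000000 Ω ±0.5%

Violet → 7 (first significant figure)
Orange → 3 (second significant figure)
Orange → 3 (third significant figure)
Blue → ×10^6 multiplier
Green → ±0.5% tolerance
733 × 1000000 = 733000000 Ω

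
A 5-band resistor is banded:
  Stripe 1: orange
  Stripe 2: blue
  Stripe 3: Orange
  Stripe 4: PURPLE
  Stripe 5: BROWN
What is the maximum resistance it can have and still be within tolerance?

3666300000 Ω

Orange → 3 (first significant figure)
Blue → 6 (second significant figure)
Orange → 3 (third significant figure)
Violet → ×10^7 multiplier
Brown → ±1% tolerance
363 × 10000000 = 3630000000 Ω
Maximum = 3630000000 × (1 + 1/100) = 3666300000 Ω.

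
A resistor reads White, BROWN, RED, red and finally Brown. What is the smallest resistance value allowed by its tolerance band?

90288 Ω

White → 9 (first significant figure)
Brown → 1 (second significant figure)
Red → 2 (third significant figure)
Red → ×10^2 multiplier
Brown → ±1% tolerance
912 × 100 = 91200 Ω
Smallest = 91200 × (1 − 1/100) = 90288 Ω.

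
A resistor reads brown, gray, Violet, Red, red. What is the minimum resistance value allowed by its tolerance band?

18326 Ω

Brown → 1 (first significant figure)
Grey → 8 (second significant figure)
Violet → 7 (third significant figure)
Red → ×10^2 multiplier
Red → ±2% tolerance
187 × 100 = 18700 Ω
Minimum = 18700 × (1 − 2/100) = 18326 Ω.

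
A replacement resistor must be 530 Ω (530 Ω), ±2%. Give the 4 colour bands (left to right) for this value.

530 Ω = 53 × 10^1.
5 → green
3 → orange
Multiplier 10^1 → brown.
±2% tolerance → red.

green, orange, brown, red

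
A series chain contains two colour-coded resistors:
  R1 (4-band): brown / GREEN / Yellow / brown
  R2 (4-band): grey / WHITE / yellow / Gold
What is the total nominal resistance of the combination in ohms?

R1: brown, green → 15; yellow ×10^4 → 150000 Ω.
R2: grey, white → 89; yellow ×10^4 → 890000 Ω.
Series: 150000 + 890000 = 1040000 Ω.

1040000 Ω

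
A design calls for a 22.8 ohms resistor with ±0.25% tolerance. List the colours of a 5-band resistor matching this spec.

red, red, grey, gold, blue

22.8 Ω = 228 × 10^-1.
2 → red
2 → red
8 → grey
Multiplier 10^-1 → gold.
±0.25% tolerance → blue.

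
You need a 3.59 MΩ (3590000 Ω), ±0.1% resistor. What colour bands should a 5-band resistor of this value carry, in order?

3590000 Ω = 359 × 10^4.
3 → orange
5 → green
9 → white
Multiplier 10^4 → yellow.
±0.1% tolerance → violet.

orange, green, white, yellow, violet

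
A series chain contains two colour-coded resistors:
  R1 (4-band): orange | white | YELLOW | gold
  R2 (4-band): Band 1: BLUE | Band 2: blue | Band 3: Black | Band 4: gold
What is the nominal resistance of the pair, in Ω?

R1: orange, white → 39; yellow ×10^4 → 390000 Ω.
R2: blue, blue → 66; black ×1 → 66 Ω.
Series: 390000 + 66 = 390066 Ω.

390066 Ω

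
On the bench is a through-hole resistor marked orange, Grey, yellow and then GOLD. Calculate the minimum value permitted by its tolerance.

Orange → 3 (first significant figure)
Grey → 8 (second significant figure)
Yellow → ×10^4 multiplier
Gold → ±5% tolerance
38 × 10000 = 380000 Ω
Minimum = 380000 × (1 − 5/100) = 361000 Ω.

361000 Ω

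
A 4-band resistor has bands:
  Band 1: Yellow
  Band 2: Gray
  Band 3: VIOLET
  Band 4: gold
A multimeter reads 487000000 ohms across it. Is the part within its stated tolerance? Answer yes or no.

Yellow → 4 (first significant figure)
Grey → 8 (second significant figure)
Violet → ×10^7 multiplier
Gold → ±5% tolerance
48 × 10000000 = 480000000 Ω
Allowed range: 456000000 Ω to 504000000 Ω.
487000000 ohms lies inside that range.

yes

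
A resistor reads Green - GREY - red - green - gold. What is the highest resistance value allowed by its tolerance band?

Green → 5 (first significant figure)
Grey → 8 (second significant figure)
Red → 2 (third significant figure)
Green → ×10^5 multiplier
Gold → ±5% tolerance
582 × 100000 = 58200000 Ω
Highest = 58200000 × (1 + 5/100) = 61110000 Ω.

61110000 Ω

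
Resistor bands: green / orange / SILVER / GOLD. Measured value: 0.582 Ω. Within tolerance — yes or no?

Green → 5 (first significant figure)
Orange → 3 (second significant figure)
Silver → ×0.01 multiplier
Gold → ±5% tolerance
53 × 0.01 = 0.53 Ω
Allowed range: 0.5035 Ω to 0.5565 Ω.
0.582 Ω lies outside that range.

no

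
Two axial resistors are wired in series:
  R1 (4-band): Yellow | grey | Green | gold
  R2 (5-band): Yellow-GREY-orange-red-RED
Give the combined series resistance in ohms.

R1: yellow, grey → 48; green ×10^5 → 4800000 Ω.
R2: yellow, grey, orange → 483; red ×10^2 → 48300 Ω.
Series: 4800000 + 48300 = 4848300 Ω.

4848300 Ω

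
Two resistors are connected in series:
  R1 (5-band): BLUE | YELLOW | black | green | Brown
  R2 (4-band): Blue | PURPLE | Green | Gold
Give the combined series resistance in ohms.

70700000 Ω

R1: blue, yellow, black → 640; green ×10^5 → 64000000 Ω.
R2: blue, violet → 67; green ×10^5 → 6700000 Ω.
Series: 64000000 + 6700000 = 70700000 Ω.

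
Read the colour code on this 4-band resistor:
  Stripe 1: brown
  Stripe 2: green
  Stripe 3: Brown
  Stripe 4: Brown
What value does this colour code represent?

Brown → 1 (first significant figure)
Green → 5 (second significant figure)
Brown → ×10 multiplier
15 × 10 = 150 Ω

150 Ω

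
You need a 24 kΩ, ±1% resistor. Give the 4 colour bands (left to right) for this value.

24000 Ω = 24 × 10^3.
2 → red
4 → yellow
Multiplier 10^3 → orange.
±1% tolerance → brown.

red, yellow, orange, brown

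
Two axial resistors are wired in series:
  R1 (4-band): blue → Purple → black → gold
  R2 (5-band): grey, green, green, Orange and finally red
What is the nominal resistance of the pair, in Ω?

855067 Ω

R1: blue, violet → 67; black ×1 → 67 Ω.
R2: grey, green, green → 855; orange ×10^3 → 855000 Ω.
Series: 67 + 855000 = 855067 Ω.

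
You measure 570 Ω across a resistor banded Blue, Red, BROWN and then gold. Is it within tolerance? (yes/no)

no

Blue → 6 (first significant figure)
Red → 2 (second significant figure)
Brown → ×10 multiplier
Gold → ±5% tolerance
62 × 10 = 620 Ω
Allowed range: 589 Ω to 651 Ω.
570 Ω lies outside that range.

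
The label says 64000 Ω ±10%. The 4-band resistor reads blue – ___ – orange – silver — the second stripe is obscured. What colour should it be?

64000 Ω = 64 × 10^3.
The second band gives digit 4 of the significand, and 4 is yellow.

yellow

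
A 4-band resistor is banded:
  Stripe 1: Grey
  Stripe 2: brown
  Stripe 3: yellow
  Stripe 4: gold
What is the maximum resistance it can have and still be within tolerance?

Grey → 8 (first significant figure)
Brown → 1 (second significant figure)
Yellow → ×10^4 multiplier
Gold → ±5% tolerance
81 × 10000 = 810000 Ω
Maximum = 810000 × (1 + 5/100) = 850500 Ω.

850500 Ω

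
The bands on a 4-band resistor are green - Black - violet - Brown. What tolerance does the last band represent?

The last band, brown, is the tolerance band.
Brown corresponds to ±1%.

±1%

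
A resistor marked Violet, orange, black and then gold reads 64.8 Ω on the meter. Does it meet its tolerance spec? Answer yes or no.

Violet → 7 (first significant figure)
Orange → 3 (second significant figure)
Black → ×1 multiplier
Gold → ±5% tolerance
73 × 1 = 73 Ω
Allowed range: 69.35 Ω to 76.65 Ω.
64.8 Ω lies outside that range.

no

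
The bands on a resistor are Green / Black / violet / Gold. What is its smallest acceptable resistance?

475000000 Ω

Green → 5 (first significant figure)
Black → 0 (second significant figure)
Violet → ×10^7 multiplier
Gold → ±5% tolerance
50 × 10000000 = 500000000 Ω
Smallest = 500000000 × (1 − 5/100) = 475000000 Ω.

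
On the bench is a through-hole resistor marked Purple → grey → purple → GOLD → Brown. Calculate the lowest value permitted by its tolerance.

77.913 Ω

Violet → 7 (first significant figure)
Grey → 8 (second significant figure)
Violet → 7 (third significant figure)
Gold → ×0.1 multiplier
Brown → ±1% tolerance
787 × 0.1 = 78.7 Ω
Lowest = 78.7 × (1 − 1/100) = 77.913 Ω.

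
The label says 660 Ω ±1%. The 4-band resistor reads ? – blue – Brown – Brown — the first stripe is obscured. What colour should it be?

blue

660 Ω = 66 × 10^1.
The first band gives digit 6 of the significand, and 6 is blue.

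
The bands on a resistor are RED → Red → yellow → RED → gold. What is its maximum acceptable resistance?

23520 Ω

Red → 2 (first significant figure)
Red → 2 (second significant figure)
Yellow → 4 (third significant figure)
Red → ×10^2 multiplier
Gold → ±5% tolerance
224 × 100 = 22400 Ω
Maximum = 22400 × (1 + 5/100) = 23520 Ω.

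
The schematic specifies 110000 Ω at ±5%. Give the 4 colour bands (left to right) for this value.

brown, brown, yellow, gold

110000 Ω = 11 × 10^4.
1 → brown
1 → brown
Multiplier 10^4 → yellow.
±5% tolerance → gold.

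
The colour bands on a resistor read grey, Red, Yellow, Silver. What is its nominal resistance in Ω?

820000 Ω

Grey → 8 (first significant figure)
Red → 2 (second significant figure)
Yellow → ×10^4 multiplier
82 × 10000 = 820000 Ω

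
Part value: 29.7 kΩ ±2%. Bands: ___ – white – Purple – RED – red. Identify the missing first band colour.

29700 Ω = 297 × 10^2.
The first band gives digit 2 of the significand, and 2 is red.

red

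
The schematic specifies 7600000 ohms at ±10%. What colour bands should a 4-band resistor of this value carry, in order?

7600000 Ω = 76 × 10^5.
7 → violet
6 → blue
Multiplier 10^5 → green.
±10% tolerance → silver.

violet, blue, green, silver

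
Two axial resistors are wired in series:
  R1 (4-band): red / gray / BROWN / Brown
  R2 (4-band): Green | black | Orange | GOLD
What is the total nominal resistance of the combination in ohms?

50280 Ω

R1: red, grey → 28; brown ×10 → 280 Ω.
R2: green, black → 50; orange ×10^3 → 50000 Ω.
Series: 280 + 50000 = 50280 Ω.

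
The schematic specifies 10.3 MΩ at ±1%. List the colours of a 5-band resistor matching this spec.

10300000 Ω = 103 × 10^5.
1 → brown
0 → black
3 → orange
Multiplier 10^5 → green.
±1% tolerance → brown.

brown, black, orange, green, brown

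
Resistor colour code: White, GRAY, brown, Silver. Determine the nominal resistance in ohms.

980 Ω

White → 9 (first significant figure)
Grey → 8 (second significant figure)
Brown → ×10 multiplier
98 × 10 = 980 Ω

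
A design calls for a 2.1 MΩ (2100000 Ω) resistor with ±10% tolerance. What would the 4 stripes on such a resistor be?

red, brown, green, silver

2100000 Ω = 21 × 10^5.
2 → red
1 → brown
Multiplier 10^5 → green.
±10% tolerance → silver.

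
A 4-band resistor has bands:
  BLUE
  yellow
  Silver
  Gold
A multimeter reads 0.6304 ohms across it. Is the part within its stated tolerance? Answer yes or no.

Blue → 6 (first significant figure)
Yellow → 4 (second significant figure)
Silver → ×0.01 multiplier
Gold → ±5% tolerance
64 × 0.01 = 0.64 Ω
Allowed range: 0.608 Ω to 0.672 Ω.
0.6304 ohms lies inside that range.

yes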